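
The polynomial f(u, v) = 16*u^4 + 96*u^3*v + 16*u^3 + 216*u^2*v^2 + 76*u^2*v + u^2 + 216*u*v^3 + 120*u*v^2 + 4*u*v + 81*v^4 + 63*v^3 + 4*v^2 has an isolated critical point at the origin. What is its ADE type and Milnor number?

Type A_{2}, Milnor number mu = 2.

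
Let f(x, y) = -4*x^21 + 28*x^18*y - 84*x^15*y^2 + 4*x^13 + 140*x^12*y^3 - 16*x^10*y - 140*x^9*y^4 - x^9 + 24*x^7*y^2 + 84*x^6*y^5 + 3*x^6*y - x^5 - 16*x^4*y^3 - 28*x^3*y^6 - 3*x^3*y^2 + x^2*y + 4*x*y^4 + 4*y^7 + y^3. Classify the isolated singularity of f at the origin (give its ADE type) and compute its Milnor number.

The Hessian of f at 0 has rank 0. Corank 2; j^3 = y*(x^2 + y^2) splits into three distinct lines over C (the quadratic factor has nonzero discriminant), so D_4.

Type D4, Milnor number mu = 4.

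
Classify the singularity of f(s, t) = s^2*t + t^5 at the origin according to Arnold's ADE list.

D_{6}

The Hessian of f at 0 has rank 0. Corank 2; j^3 = s^2*t has shape L^2 M (L != M), so D-series; mu = 6 gives D_6.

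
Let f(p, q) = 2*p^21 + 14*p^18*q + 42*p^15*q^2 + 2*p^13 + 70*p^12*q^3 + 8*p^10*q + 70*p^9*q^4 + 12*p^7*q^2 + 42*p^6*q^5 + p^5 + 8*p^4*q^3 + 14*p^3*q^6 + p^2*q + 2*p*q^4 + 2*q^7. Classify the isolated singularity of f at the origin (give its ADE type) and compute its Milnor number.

Type D8, Milnor number mu = 8.

The Hessian of f at 0 has rank 0. Corank 2; j^3 = p^2*q has shape L^2 M (L != M), so D-series; mu = 8 gives D_8.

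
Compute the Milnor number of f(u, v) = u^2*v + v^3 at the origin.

The Hessian of f at 0 has rank 0. Corank 2; j^3 = v*(u^2 + v^2) splits into three distinct lines over C (the quadratic factor has nonzero discriminant), so D_4.

4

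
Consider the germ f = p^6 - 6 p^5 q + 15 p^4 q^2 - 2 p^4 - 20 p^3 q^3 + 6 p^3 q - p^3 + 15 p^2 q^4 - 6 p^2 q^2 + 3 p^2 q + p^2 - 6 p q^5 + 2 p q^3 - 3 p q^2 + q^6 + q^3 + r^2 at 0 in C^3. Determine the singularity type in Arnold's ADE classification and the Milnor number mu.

The Hessian of f at 0 has rank 2. Corank 1: A-series; mu = 2 gives A_2.

Type A_{2}, Milnor number mu = 2.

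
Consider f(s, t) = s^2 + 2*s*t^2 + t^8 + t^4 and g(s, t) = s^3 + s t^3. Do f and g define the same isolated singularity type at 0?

The Hessian of f at 0 has rank 1. Corank 1: A-series; mu = 7 gives A_7. The Hessian of g at 0 has rank 0. Corank 2; j^3 = s^3 is a perfect cube, so E-series; the 4-jet and mu = 7 give E_7. f is A_7 but g is E_7, hence not right-equivalent.

No.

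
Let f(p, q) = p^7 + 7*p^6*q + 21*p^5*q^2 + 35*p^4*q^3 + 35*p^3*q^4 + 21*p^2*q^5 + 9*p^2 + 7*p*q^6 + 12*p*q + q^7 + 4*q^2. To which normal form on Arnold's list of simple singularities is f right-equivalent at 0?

A6

The Hessian of f at 0 is [[18, 12], [12, 8]] with rank 1, so corank 1. A Groebner basis of the Jacobian ideal J(f) in C{p,q} is {q^6, p + 2*q/3}; counting standard monomials gives mu = 6. Corank 1: A-series; mu = 6 gives A_6.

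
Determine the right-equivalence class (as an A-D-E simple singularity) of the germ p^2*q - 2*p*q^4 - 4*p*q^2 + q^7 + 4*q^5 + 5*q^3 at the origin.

The Hessian of f at 0 is [[0, 0], [0, 0]] with rank 0, so corank 2. A Groebner basis of the Jacobian ideal J(f) in C{p,q} is {q^3, p^2 - q^2, p*q - 2*q^2}; counting standard monomials gives mu = 4. Corank 2; j^3 = q*(p^2 - 4*p*q + 5*q^2) splits into three distinct lines over C (the quadratic factor has nonzero discriminant), so D_4.

D_{4}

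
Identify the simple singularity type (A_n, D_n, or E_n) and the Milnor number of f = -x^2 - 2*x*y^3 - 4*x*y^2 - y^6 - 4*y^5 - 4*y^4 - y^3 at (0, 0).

Type A2, Milnor number mu = 2.

The Hessian of f at 0 is [[-2, 0], [0, 0]] with rank 1, so corank 1. A Groebner basis of the Jacobian ideal J(f) in C{x,y} is {y^2, x}; counting standard monomials gives mu = 2. Corank 1: A-series; mu = 2 gives A_2.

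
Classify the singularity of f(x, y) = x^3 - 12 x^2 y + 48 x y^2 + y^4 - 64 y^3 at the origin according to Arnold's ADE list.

The Hessian of f at 0 is [[0, 0], [0, 0]] with rank 0, so corank 2. A Groebner basis of the Jacobian ideal J(f) in C{x,y} is {y^3, x^2 - 8*x*y + 16*y^2}; counting standard monomials gives mu = 6. Corank 2; j^3 = (x - 4*y)^3 is a perfect cube, so E-series; the 4-jet and mu = 6 give E_6.

E_{6}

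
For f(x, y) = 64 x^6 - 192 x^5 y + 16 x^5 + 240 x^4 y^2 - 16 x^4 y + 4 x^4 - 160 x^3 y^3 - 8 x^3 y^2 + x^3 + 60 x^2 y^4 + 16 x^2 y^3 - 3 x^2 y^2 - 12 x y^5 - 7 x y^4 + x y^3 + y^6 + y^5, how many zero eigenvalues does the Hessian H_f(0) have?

2

The Hessian at 0 is [[0, 0], [0, 0]] of rank 0; hence corank 2.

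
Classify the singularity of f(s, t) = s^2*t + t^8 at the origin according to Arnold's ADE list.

D9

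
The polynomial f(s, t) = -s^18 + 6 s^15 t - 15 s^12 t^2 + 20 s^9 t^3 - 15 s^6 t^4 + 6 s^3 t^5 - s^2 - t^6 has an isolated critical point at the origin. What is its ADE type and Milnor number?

Type A_{5}, Milnor number mu = 5.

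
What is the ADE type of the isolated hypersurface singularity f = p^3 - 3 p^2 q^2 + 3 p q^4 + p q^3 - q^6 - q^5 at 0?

The Hessian of f at 0 has rank 0. Corank 2; j^3 = p^3 is a perfect cube, so E-series; the 4-jet and mu = 7 give E_7.

E_7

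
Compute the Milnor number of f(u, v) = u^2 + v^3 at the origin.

2

The Hessian of f at 0 has rank 1. Corank 1: A-series; mu = 2 gives A_2.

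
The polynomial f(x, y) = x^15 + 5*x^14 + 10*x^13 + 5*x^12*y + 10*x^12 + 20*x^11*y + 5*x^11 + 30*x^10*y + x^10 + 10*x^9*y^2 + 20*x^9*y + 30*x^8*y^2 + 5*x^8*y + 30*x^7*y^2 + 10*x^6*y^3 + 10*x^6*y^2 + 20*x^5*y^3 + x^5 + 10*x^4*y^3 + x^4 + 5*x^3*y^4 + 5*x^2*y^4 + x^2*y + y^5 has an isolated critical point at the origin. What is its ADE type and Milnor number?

Type D_{6}, Milnor number mu = 6.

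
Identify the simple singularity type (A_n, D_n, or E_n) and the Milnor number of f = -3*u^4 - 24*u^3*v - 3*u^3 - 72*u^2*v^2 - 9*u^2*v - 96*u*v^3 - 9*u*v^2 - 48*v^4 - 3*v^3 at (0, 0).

Type E6, Milnor number mu = 6.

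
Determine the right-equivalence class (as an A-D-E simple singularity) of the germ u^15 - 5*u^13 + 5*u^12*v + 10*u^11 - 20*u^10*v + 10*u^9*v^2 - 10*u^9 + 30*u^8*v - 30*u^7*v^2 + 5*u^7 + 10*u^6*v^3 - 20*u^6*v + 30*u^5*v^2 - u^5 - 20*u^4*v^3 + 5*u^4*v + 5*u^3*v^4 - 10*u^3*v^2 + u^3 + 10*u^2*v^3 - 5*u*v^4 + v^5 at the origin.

E_{8}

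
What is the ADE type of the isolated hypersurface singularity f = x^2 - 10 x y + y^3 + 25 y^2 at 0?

The Hessian of f at 0 has rank 1. Corank 1: A-series; mu = 2 gives A_2.

A2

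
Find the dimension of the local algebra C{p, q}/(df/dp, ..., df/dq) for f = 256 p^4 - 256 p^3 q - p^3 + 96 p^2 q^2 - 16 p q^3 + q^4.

6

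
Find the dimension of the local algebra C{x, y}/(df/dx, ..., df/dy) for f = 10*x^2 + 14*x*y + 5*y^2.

The Hessian of f at 0 has rank 2. Corank 0: nondegenerate Morse point, so A_1.

1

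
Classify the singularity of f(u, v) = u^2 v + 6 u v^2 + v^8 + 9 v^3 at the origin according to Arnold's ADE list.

D_9

The Hessian of f at 0 is [[0, 0], [0, 0]] with rank 0, so corank 2. A Groebner basis of the Jacobian ideal J(f) in C{u,v} is {u^2/8 + v^7 - 9*v^2/8, u^3 + 27*v^3, u*v + 3*v^2}; counting standard monomials gives mu = 9. Corank 2; j^3 = v*(u + 3*v)^2 has shape L^2 M (L != M), so D-series; mu = 9 gives D_9.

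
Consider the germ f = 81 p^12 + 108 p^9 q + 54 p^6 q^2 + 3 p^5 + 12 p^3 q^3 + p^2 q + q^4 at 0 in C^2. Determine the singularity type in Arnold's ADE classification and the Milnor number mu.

Type D_5, Milnor number mu = 5.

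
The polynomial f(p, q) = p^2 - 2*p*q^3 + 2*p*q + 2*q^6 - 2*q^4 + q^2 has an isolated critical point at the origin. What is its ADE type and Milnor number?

Type A_5, Milnor number mu = 5.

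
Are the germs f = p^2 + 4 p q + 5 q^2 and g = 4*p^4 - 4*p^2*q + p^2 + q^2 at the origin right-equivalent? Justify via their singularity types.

Yes.

The Hessian of f at 0 is [[2, 4], [4, 10]] with rank 2, so corank 0. A Groebner basis of the Jacobian ideal J(f) in C{p,q} is {p, q}; counting standard monomials gives mu = 1. Corank 0: nondegenerate Morse point, so A_1. The Hessian of g at 0 is [[2, 0], [0, 2]] with rank 2, so corank 0. A Groebner basis of the Jacobian ideal J(g) in C{p,q} is {p, q}; counting standard monomials gives mu = 1. Corank 0: nondegenerate Morse point, so A_1. Both have type A_1, hence right-equivalent.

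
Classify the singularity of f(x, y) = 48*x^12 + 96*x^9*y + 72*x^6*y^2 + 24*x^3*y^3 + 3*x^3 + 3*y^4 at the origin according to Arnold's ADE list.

E_6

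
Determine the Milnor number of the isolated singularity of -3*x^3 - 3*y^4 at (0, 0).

6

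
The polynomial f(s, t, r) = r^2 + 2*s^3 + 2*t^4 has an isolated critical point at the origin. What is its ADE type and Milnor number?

The Hessian of f at 0 is [[0, 0, 0], [0, 0, 0], [0, 0, 2]] with rank 1, so corank 2. A Groebner basis of the Jacobian ideal J(f) in C{s,t,r} is {t^3, s^2, r}; counting standard monomials gives mu = 6. Corank 2; j^3 = 2*s^3 is a perfect cube, so E-series; the 4-jet and mu = 6 give E_6.

Type E_{6}, Milnor number mu = 6.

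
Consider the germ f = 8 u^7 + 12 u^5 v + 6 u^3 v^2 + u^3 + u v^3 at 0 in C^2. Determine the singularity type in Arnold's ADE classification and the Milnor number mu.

Type E7, Milnor number mu = 7.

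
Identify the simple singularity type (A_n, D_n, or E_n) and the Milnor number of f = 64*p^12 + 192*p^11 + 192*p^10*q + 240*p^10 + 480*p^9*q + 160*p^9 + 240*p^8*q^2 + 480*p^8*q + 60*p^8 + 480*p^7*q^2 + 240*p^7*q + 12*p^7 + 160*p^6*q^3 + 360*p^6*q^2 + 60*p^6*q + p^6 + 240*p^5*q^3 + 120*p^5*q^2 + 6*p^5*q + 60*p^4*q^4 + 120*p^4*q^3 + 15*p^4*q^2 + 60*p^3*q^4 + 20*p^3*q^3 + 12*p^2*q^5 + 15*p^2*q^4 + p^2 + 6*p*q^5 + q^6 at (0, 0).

Type A_5, Milnor number mu = 5.

The Hessian of f at 0 has rank 1. Corank 1: A-series; mu = 5 gives A_5.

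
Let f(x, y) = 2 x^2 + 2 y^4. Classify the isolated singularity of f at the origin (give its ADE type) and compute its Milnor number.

Type A_{3}, Milnor number mu = 3.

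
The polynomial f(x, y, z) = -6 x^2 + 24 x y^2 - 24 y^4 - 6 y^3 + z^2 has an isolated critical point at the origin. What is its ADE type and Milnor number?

Type A_{2}, Milnor number mu = 2.

The Hessian of f at 0 has rank 2. Corank 1: A-series; mu = 2 gives A_2.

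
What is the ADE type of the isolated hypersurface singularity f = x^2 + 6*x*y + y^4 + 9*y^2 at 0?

A3

The Hessian of f at 0 is [[2, 6], [6, 18]] with rank 1, so corank 1. A Groebner basis of the Jacobian ideal J(f) in C{x,y} is {y^3, x + 3*y}; counting standard monomials gives mu = 3. Corank 1: A-series; mu = 3 gives A_3.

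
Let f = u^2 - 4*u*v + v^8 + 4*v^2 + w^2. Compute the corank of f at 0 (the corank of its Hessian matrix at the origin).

The Hessian at 0 is [[2, -4, 0], [-4, 8, 0], [0, 0, 2]] of rank 2; hence corank 1.

1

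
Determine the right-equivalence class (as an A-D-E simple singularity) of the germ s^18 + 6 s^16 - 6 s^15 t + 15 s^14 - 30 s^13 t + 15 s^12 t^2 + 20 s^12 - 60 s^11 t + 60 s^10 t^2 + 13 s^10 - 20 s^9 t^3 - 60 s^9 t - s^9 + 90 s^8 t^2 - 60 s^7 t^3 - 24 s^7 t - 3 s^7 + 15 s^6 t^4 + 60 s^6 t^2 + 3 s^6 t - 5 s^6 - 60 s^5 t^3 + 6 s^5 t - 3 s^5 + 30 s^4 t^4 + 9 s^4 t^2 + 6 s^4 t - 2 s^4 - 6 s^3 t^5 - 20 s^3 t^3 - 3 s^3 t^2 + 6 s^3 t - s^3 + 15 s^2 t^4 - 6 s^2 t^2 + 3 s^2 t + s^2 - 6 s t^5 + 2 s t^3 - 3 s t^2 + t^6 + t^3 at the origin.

The Hessian of f at 0 has rank 1. Corank 1: A-series; mu = 2 gives A_2.

A_{2}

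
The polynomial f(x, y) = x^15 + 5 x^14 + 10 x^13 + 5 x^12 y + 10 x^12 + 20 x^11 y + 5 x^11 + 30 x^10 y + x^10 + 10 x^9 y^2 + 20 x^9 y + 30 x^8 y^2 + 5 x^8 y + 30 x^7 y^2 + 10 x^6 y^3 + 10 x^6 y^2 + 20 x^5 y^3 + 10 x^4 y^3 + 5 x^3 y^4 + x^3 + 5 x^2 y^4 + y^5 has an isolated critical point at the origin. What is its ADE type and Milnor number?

Type E8, Milnor number mu = 8.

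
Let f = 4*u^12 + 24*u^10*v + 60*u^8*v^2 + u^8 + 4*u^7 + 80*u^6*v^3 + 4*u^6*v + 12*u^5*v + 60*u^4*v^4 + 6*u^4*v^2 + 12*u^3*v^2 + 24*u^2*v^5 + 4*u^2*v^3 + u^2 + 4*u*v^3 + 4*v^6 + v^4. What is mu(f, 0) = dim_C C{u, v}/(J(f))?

3

The Hessian of f at 0 has rank 1. Corank 1: A-series; mu = 3 gives A_3.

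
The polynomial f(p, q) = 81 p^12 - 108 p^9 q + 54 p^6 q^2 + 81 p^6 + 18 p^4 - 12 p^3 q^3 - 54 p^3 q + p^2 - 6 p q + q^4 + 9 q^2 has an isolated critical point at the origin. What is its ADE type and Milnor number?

The Hessian of f at 0 is [[2, -6], [-6, 18]] with rank 1, so corank 1. A Groebner basis of the Jacobian ideal J(f) in C{p,q} is {q^3, p - 3*q}; counting standard monomials gives mu = 3. Corank 1: A-series; mu = 3 gives A_3.

Type A_{3}, Milnor number mu = 3.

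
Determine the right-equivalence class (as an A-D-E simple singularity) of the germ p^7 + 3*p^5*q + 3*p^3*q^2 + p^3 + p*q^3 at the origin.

E7

The Hessian of f at 0 has rank 0. Corank 2; j^3 = p^3 is a perfect cube, so E-series; the 4-jet and mu = 7 give E_7.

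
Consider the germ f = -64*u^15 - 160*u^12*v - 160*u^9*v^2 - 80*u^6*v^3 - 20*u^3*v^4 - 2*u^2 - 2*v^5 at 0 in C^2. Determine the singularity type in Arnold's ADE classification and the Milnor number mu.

Type A4, Milnor number mu = 4.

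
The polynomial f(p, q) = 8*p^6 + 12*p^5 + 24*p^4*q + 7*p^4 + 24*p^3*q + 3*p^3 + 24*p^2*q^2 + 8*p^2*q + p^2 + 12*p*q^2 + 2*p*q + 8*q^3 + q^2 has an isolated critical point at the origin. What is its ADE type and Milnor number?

The Hessian of f at 0 is [[2, 2], [2, 2]] with rank 1, so corank 1. A Groebner basis of the Jacobian ideal J(f) in C{p,q} is {q^2, p + q}; counting standard monomials gives mu = 2. Corank 1: A-series; mu = 2 gives A_2.

Type A_{2}, Milnor number mu = 2.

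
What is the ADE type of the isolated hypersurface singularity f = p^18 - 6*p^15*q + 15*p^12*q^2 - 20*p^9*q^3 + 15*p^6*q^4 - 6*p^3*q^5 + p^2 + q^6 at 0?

The Hessian of f at 0 has rank 1. Corank 1: A-series; mu = 5 gives A_5.

A5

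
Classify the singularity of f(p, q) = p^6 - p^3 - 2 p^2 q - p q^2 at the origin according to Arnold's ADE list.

D7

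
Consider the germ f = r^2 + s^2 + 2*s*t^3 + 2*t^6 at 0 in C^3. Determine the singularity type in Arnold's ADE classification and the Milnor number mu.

Type A5, Milnor number mu = 5.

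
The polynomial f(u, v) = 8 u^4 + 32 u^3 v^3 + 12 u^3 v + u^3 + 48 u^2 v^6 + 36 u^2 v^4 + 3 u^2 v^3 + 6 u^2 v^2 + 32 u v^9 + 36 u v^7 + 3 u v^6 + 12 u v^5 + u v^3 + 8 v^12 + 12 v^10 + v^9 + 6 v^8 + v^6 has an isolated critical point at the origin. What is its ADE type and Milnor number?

Type E7, Milnor number mu = 7.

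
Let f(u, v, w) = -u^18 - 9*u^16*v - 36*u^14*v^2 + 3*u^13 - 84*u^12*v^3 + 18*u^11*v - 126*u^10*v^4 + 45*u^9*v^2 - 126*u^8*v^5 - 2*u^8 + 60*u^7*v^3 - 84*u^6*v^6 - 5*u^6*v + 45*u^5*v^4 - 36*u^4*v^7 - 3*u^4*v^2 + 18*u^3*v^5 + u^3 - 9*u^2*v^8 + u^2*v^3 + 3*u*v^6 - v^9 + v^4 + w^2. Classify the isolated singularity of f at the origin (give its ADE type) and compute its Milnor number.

Type E_{6}, Milnor number mu = 6.

The Hessian of f at 0 is [[0, 0, 0], [0, 0, 0], [0, 0, 2]] with rank 1, so corank 2. A Groebner basis of the Jacobian ideal J(f) in C{u,v,w} is {v^3, u^2, w}; counting standard monomials gives mu = 6. Corank 2; j^3 = u^3 is a perfect cube, so E-series; the 4-jet and mu = 6 give E_6.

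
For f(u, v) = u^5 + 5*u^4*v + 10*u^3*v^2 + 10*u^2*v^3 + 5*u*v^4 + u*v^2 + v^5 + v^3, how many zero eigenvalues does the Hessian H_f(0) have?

2

Hessian at 0 has rank 0.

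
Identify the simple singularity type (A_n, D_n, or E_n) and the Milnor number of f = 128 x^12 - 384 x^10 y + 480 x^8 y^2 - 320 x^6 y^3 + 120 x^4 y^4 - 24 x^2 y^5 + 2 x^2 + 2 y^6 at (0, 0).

Type A_{5}, Milnor number mu = 5.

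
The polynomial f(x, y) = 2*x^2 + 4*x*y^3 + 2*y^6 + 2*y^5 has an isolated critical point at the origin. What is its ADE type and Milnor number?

Type A4, Milnor number mu = 4.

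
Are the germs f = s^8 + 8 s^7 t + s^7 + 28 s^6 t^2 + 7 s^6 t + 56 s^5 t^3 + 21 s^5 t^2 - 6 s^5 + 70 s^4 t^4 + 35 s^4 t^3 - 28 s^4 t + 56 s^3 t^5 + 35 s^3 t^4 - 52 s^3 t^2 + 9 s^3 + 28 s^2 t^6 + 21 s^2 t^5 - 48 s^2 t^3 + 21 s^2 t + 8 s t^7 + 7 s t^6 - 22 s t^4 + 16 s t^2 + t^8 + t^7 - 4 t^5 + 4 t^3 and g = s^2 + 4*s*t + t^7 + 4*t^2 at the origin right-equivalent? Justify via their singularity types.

No.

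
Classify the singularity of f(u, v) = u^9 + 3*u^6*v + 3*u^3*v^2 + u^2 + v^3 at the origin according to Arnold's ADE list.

A2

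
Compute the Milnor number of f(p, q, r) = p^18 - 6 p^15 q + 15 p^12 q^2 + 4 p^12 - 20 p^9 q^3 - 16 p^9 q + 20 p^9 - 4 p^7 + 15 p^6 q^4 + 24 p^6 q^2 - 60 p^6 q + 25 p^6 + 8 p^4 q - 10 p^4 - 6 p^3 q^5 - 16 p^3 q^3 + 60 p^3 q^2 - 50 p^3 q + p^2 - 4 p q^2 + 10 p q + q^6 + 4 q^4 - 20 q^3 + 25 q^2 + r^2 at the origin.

5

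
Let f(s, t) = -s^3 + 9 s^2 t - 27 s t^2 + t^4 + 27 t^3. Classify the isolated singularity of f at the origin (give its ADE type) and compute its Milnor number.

Type E_6, Milnor number mu = 6.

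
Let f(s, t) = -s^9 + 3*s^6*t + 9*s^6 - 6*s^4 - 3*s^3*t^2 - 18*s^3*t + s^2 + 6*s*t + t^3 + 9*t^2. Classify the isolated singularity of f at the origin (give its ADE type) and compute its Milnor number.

The Hessian of f at 0 is [[2, 6], [6, 18]] with rank 1, so corank 1. A Groebner basis of the Jacobian ideal J(f) in C{s,t} is {t^2, s + 3*t}; counting standard monomials gives mu = 2. Corank 1: A-series; mu = 2 gives A_2.

Type A_2, Milnor number mu = 2.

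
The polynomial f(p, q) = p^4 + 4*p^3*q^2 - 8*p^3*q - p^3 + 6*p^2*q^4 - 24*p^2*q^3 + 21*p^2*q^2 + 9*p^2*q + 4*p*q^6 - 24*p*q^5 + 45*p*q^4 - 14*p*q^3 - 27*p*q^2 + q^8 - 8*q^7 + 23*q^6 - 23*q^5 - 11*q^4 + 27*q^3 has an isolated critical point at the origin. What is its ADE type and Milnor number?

Type E6, Milnor number mu = 6.

The Hessian of f at 0 is [[0, 0], [0, 0]] with rank 0, so corank 2. A Groebner basis of the Jacobian ideal J(f) in C{p,q} is {p^3 - 27*p^2 + 162*p*q - 243*q^2, p^2*q - 21*p^2/2 + 63*p*q - 189*q^2/2, -4*p^2 + p*q^2 + 24*p*q - 36*q^2, -3*p^2/2 + 9*p*q + q^3 - 27*q^2/2}; counting standard monomials gives mu = 6. Corank 2; j^3 = -(p - 3*q)^3 is a perfect cube, so E-series; the 4-jet and mu = 6 give E_6.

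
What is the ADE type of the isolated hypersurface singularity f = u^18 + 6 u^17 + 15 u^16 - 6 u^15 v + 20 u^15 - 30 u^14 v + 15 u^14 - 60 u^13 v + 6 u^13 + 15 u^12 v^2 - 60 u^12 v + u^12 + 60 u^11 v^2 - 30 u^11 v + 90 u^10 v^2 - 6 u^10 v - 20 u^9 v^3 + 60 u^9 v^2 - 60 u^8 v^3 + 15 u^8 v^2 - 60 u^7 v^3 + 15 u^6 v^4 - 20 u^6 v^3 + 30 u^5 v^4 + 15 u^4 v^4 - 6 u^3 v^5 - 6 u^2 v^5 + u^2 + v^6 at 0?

A_5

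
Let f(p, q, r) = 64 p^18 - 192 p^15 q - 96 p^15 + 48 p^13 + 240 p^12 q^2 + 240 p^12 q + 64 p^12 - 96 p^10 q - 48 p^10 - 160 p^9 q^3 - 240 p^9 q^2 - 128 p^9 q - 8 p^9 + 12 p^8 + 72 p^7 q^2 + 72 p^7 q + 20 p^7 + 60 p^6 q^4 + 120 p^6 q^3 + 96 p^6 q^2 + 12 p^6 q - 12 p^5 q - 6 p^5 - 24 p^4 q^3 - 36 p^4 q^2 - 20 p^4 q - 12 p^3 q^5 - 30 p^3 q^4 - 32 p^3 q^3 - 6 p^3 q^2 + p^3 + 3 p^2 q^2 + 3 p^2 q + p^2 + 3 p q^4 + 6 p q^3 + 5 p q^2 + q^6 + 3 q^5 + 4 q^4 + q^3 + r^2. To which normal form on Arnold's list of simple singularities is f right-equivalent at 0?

A_2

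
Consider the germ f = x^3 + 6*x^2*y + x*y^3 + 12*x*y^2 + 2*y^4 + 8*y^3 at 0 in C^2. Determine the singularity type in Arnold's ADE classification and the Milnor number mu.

The Hessian of f at 0 has rank 0. Corank 2; j^3 = (x + 2*y)^3 is a perfect cube, so E-series; the 4-jet and mu = 7 give E_7.

Type E_{7}, Milnor number mu = 7.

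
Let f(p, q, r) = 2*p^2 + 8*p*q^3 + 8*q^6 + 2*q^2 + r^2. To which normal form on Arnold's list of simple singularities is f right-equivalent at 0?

A_{1}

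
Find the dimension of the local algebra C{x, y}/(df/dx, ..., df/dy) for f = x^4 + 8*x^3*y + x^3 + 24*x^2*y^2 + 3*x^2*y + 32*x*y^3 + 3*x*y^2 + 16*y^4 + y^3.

The Hessian of f at 0 has rank 0. Corank 2; j^3 = (x + y)^3 is a perfect cube, so E-series; the 4-jet and mu = 6 give E_6.

6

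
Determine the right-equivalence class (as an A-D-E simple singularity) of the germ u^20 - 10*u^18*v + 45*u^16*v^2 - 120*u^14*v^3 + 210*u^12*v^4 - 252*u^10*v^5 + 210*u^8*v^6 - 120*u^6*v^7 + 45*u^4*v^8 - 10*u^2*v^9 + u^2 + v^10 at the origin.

The Hessian of f at 0 has rank 1. Corank 1: A-series; mu = 9 gives A_9.

A9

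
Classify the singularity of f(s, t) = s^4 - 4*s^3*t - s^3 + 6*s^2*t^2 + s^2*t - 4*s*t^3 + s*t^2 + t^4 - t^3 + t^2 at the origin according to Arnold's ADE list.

The Hessian of f at 0 is [[0, 0], [0, 2]] with rank 1, so corank 1. A Groebner basis of the Jacobian ideal J(f) in C{s,t} is {s^2, t}; counting standard monomials gives mu = 2. Corank 1: A-series; mu = 2 gives A_2.

A2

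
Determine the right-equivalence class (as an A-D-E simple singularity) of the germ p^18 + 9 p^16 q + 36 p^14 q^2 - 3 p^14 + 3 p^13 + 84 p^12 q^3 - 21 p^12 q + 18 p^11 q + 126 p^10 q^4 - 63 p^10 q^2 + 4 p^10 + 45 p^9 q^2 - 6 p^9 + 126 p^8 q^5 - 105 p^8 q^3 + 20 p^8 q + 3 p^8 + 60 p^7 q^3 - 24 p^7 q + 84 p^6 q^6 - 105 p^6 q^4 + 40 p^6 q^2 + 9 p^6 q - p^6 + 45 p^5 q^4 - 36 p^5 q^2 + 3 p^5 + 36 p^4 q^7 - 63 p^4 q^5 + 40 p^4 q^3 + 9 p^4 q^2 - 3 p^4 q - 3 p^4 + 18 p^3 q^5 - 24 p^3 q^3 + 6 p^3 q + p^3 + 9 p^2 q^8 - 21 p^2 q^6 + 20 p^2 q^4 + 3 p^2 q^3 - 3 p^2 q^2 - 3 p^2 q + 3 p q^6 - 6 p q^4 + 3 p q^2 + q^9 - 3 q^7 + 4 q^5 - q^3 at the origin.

The Hessian of f at 0 is [[0, 0], [0, 0]] with rank 0, so corank 2. A Groebner basis of the Jacobian ideal J(f) in C{p,q} is {-p^2/2 + p*q^3 + p*q^2 + p*q - q^3 - q^2/2, q^4, p^3 - 3*p^2 + 3*p*q^2 + 6*p*q - 4*q^3 - 3*q^2, p^2*q - p^2 + 2*p*q - q^3 - q^2}; counting standard monomials gives mu = 8. Corank 2; j^3 = (p - q)^3 is a perfect cube, so E-series; the 5-jet and mu = 8 give E_8.

E_{8}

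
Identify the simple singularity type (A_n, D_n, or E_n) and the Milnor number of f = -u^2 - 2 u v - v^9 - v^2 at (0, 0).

The Hessian of f at 0 has rank 1. Corank 1: A-series; mu = 8 gives A_8.

Type A_8, Milnor number mu = 8.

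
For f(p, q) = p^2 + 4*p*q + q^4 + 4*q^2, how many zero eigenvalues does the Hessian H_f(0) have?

The Hessian at 0 is [[2, 4], [4, 8]] of rank 1; hence corank 1.

1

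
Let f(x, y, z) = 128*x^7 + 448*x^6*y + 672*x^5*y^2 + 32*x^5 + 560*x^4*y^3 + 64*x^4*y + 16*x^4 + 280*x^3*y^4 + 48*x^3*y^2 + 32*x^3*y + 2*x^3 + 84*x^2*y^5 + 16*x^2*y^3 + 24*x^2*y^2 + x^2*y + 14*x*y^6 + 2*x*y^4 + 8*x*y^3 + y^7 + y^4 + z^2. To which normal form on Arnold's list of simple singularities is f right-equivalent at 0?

D5

The Hessian of f at 0 has rank 1. Corank 2; j^3 = x^2*(2*x + y) has shape L^2 M (L != M), so D-series; mu = 5 gives D_5.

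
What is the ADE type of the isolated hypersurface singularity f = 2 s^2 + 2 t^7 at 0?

The Hessian of f at 0 has rank 1. Corank 1: A-series; mu = 6 gives A_6.

A_6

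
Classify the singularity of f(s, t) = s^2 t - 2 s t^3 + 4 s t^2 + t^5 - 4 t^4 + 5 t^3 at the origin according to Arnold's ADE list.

D_4

The Hessian of f at 0 is [[0, 0], [0, 0]] with rank 0, so corank 2. A Groebner basis of the Jacobian ideal J(f) in C{s,t} is {t^3, s^2 - t^2, s*t + 2*t^2}; counting standard monomials gives mu = 4. Corank 2; j^3 = t*(s^2 + 4*s*t + 5*t^2) splits into three distinct lines over C (the quadratic factor has nonzero discriminant), so D_4.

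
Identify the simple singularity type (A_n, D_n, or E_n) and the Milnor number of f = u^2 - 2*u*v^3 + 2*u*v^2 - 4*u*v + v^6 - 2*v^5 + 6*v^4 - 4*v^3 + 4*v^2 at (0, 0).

The Hessian of f at 0 has rank 1. Corank 1: A-series; mu = 3 gives A_3.

Type A_{3}, Milnor number mu = 3.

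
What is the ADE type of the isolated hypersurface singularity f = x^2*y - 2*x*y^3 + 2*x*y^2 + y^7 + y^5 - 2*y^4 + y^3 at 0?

The Hessian of f at 0 has rank 0. Corank 2; j^3 = y*(x + y)^2 has shape L^2 M (L != M), so D-series; mu = 8 gives D_8.

D8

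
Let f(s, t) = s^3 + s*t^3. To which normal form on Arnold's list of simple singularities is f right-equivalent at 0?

E7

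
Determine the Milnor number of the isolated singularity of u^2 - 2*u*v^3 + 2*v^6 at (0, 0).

5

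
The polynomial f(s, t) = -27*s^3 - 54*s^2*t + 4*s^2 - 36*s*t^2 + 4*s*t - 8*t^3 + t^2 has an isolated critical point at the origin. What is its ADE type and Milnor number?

Type A_2, Milnor number mu = 2.

The Hessian of f at 0 has rank 1. Corank 1: A-series; mu = 2 gives A_2.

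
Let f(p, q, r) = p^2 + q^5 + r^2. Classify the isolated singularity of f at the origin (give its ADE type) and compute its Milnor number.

The Hessian of f at 0 has rank 2. Corank 1: A-series; mu = 4 gives A_4.

Type A4, Milnor number mu = 4.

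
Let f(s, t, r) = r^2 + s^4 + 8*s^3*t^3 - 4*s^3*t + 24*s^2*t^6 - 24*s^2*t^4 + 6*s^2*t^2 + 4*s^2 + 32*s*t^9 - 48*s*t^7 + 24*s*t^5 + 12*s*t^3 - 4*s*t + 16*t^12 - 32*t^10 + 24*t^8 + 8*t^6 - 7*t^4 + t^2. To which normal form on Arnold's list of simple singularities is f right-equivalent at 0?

A_3

The Hessian of f at 0 is [[8, -4, 0], [-4, 2, 0], [0, 0, 2]] with rank 2, so corank 1. A Groebner basis of the Jacobian ideal J(f) in C{s,t,r} is {t^3, s - t/2, r}; counting standard monomials gives mu = 3. Corank 1: A-series; mu = 3 gives A_3.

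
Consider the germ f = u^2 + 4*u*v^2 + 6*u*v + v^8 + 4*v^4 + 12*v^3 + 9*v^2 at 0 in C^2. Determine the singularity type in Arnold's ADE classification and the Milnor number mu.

The Hessian of f at 0 is [[2, 6], [6, 18]] with rank 1, so corank 1. A Groebner basis of the Jacobian ideal J(f) in C{u,v} is {u^4 + 27*u^3 + 189*u^2*v - 891*u^2/4 - 1701*u*v/2 + 2187*u/8 + 6561*v/8, u^3*v - 9*u^3/2 - 27*u^2*v + 27*u^2 + 405*u*v/4 - 243*u/8 - 729*v/8, u/2 + v^2 + 3*v/2}; counting standard monomials gives mu = 7. Corank 1: A-series; mu = 7 gives A_7.

Type A_7, Milnor number mu = 7.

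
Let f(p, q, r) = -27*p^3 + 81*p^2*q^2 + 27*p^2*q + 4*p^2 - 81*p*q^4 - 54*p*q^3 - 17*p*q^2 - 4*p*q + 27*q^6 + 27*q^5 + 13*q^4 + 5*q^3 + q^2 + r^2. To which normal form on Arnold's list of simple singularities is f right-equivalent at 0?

The Hessian of f at 0 is [[8, -4, 0], [-4, 2, 0], [0, 0, 2]] with rank 2, so corank 1. A Groebner basis of the Jacobian ideal J(f) in C{p,q,r} is {q^2, p - q/2, r}; counting standard monomials gives mu = 2. Corank 1: A-series; mu = 2 gives A_2.

A_{2}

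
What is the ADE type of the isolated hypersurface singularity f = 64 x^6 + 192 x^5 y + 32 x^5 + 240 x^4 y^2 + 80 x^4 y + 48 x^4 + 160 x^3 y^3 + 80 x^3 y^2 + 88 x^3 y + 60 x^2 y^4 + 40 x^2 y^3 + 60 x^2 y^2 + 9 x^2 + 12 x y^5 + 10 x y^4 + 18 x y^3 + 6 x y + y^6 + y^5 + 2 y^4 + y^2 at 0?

A_{4}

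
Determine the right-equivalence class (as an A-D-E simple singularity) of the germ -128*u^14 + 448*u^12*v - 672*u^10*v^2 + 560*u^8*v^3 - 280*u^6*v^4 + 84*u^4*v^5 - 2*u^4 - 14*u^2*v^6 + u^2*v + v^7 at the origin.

The Hessian of f at 0 has rank 0. Corank 2; j^3 = u^2*v has shape L^2 M (L != M), so D-series; mu = 8 gives D_8.

D8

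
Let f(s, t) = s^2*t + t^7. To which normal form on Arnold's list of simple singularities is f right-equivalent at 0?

D8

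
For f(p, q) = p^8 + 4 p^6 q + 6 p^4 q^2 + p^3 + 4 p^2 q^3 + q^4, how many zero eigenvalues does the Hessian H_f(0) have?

2

Hessian at 0 has rank 0.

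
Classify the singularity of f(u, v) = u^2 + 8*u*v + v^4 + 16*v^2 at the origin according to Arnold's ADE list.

A_3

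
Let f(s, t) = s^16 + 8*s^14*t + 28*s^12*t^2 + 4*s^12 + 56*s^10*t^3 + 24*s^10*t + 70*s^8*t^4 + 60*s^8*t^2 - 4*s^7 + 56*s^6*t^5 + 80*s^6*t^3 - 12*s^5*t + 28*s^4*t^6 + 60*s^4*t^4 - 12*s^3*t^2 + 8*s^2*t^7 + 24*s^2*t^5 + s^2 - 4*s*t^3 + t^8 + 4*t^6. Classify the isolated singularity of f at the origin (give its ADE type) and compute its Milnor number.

Type A_7, Milnor number mu = 7.

The Hessian of f at 0 is [[2, 0], [0, 0]] with rank 1, so corank 1. A Groebner basis of the Jacobian ideal J(f) in C{s,t} is {s^3, s^2*t, -s/2 + t^3}; counting standard monomials gives mu = 7. Corank 1: A-series; mu = 7 gives A_7.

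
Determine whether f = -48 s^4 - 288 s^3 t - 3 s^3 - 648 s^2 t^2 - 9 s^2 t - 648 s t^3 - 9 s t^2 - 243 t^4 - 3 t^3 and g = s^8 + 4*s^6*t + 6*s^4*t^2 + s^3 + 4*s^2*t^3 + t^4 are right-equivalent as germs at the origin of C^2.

Yes.

The Hessian of f at 0 has rank 0. Corank 2; j^3 = -3*(s + t)^3 is a perfect cube, so E-series; the 4-jet and mu = 6 give E_6. The Hessian of g at 0 has rank 0. Corank 2; j^3 = s^3 is a perfect cube, so E-series; the 4-jet and mu = 6 give E_6. Both have type E_6, hence right-equivalent.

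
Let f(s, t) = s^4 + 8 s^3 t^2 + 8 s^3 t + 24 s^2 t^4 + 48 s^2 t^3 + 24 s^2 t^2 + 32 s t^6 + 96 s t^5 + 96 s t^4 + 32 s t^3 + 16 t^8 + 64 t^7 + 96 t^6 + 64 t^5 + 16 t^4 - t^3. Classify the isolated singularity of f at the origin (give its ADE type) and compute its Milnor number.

Type E_{6}, Milnor number mu = 6.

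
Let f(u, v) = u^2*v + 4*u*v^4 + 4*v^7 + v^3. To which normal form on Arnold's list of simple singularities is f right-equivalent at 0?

D_4

The Hessian of f at 0 has rank 0. Corank 2; j^3 = v*(u^2 + v^2) splits into three distinct lines over C (the quadratic factor has nonzero discriminant), so D_4.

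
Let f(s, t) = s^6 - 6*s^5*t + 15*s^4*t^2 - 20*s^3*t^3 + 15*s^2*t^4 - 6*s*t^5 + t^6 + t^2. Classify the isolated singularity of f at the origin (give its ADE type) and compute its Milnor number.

The Hessian of f at 0 has rank 1. Corank 1: A-series; mu = 5 gives A_5.

Type A5, Milnor number mu = 5.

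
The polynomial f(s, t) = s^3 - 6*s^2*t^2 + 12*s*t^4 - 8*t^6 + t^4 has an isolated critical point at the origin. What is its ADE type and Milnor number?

Type E_{6}, Milnor number mu = 6.

The Hessian of f at 0 has rank 0. Corank 2; j^3 = s^3 is a perfect cube, so E-series; the 4-jet and mu = 6 give E_6.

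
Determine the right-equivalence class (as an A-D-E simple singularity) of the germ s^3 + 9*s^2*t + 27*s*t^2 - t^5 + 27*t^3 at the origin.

The Hessian of f at 0 is [[0, 0], [0, 0]] with rank 0, so corank 2. A Groebner basis of the Jacobian ideal J(f) in C{s,t} is {t^4, s^2 + 6*s*t + 9*t^2}; counting standard monomials gives mu = 8. Corank 2; j^3 = (s + 3*t)^3 is a perfect cube, so E-series; the 5-jet and mu = 8 give E_8.

E_{8}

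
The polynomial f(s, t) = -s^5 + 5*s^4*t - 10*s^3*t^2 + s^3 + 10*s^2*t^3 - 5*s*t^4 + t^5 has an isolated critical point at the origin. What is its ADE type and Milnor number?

Type E_{8}, Milnor number mu = 8.

The Hessian of f at 0 has rank 0. Corank 2; j^3 = s^3 is a perfect cube, so E-series; the 5-jet and mu = 8 give E_8.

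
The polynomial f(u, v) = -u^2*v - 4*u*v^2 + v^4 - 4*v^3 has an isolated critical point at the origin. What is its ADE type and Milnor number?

Type D_5, Milnor number mu = 5.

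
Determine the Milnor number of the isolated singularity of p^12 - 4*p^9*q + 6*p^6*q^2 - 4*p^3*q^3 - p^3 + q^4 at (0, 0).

6

The Hessian of f at 0 has rank 0. Corank 2; j^3 = -p^3 is a perfect cube, so E-series; the 4-jet and mu = 6 give E_6.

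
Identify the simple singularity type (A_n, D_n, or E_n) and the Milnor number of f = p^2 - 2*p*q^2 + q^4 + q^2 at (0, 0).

Type A1, Milnor number mu = 1.

The Hessian of f at 0 is [[2, 0], [0, 2]] with rank 2, so corank 0. A Groebner basis of the Jacobian ideal J(f) in C{p,q} is {p, q}; counting standard monomials gives mu = 1. Corank 0: nondegenerate Morse point, so A_1.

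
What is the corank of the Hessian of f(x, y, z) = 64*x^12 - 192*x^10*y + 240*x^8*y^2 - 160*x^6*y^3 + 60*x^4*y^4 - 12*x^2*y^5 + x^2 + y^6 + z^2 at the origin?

Hessian at 0 has rank 2.

1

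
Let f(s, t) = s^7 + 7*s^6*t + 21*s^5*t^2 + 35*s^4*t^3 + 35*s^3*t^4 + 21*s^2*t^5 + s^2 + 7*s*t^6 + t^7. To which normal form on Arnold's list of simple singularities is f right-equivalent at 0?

The Hessian of f at 0 has rank 1. Corank 1: A-series; mu = 6 gives A_6.

A_6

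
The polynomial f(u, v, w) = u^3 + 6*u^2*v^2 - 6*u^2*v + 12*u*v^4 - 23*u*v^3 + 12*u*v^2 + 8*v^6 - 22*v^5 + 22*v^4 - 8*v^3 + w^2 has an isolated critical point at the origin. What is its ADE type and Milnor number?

Type E7, Milnor number mu = 7.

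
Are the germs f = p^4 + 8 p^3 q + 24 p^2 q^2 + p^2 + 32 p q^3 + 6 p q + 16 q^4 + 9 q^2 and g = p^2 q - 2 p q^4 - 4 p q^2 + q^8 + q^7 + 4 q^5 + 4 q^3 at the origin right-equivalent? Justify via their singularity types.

The Hessian of f at 0 is [[2, 6], [6, 18]] with rank 1, so corank 1. A Groebner basis of the Jacobian ideal J(f) in C{p,q} is {q^3, p + 3*q}; counting standard monomials gives mu = 3. Corank 1: A-series; mu = 3 gives A_3. The Hessian of g at 0 is [[0, 0], [0, 0]] with rank 0, so corank 2. A Groebner basis of the Jacobian ideal J(g) in C{p,q} is {p^2*q^2 - 32*p^2*q - 4*p^2 + 128*p*q^2 + 12*p*q - 128*q^3 - 8*q^2, -8*p^2*q - p^2 + p*q^3 + 32*p*q^2 + 2*p*q - 32*q^3, -p*q + q^4 + 2*q^2, p^3 - 6*p^2*q + 12*p*q^2 - 8*q^3}; counting standard monomials gives mu = 9. Corank 2; j^3 = q*(p - 2*q)^2 has shape L^2 M (L != M), so D-series; mu = 9 gives D_9. f is A_3 but g is D_9, hence not right-equivalent.

No.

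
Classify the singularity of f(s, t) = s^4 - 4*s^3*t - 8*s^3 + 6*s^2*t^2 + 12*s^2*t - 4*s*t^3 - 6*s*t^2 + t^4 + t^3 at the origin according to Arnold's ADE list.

The Hessian of f at 0 is [[0, 0], [0, 0]] with rank 0, so corank 2. A Groebner basis of the Jacobian ideal J(f) in C{s,t} is {t^4, s*t^2 - 2*t^3/3, s^2 - s*t + t^2/4}; counting standard monomials gives mu = 6. Corank 2; j^3 = -(2*s - t)^3 is a perfect cube, so E-series; the 4-jet and mu = 6 give E_6.

E6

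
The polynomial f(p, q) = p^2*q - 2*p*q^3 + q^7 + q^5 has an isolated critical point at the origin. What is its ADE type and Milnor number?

The Hessian of f at 0 has rank 0. Corank 2; j^3 = p^2*q has shape L^2 M (L != M), so D-series; mu = 8 gives D_8.

Type D_{8}, Milnor number mu = 8.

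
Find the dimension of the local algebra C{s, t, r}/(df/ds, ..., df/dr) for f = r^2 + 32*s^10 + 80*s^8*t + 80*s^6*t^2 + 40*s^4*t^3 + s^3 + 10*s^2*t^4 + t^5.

8

The Hessian of f at 0 has rank 1. Corank 2; j^3 = s^3 is a perfect cube, so E-series; the 5-jet and mu = 8 give E_8.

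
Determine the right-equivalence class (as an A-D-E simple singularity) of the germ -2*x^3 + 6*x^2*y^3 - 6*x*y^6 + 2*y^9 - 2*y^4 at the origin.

The Hessian of f at 0 has rank 0. Corank 2; j^3 = -2*x^3 is a perfect cube, so E-series; the 4-jet and mu = 6 give E_6.

E6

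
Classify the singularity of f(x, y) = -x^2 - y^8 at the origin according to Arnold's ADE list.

A7

The Hessian of f at 0 is [[-2, 0], [0, 0]] with rank 1, so corank 1. A Groebner basis of the Jacobian ideal J(f) in C{x,y} is {y^7, x}; counting standard monomials gives mu = 7. Corank 1: A-series; mu = 7 gives A_7.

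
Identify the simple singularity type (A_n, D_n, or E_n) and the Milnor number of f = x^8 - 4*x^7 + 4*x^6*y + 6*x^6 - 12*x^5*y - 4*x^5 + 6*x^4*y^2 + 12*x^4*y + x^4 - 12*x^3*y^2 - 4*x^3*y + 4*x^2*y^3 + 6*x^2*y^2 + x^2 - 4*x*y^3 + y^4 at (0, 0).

Type A3, Milnor number mu = 3.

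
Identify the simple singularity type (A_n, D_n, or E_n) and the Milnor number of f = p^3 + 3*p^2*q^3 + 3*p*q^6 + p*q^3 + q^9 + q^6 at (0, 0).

The Hessian of f at 0 has rank 0. Corank 2; j^3 = p^3 is a perfect cube, so E-series; the 4-jet and mu = 7 give E_7.

Type E_7, Milnor number mu = 7.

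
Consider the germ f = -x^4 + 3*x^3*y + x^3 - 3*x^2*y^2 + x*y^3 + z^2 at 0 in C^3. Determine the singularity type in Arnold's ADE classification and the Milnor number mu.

Type E_7, Milnor number mu = 7.

The Hessian of f at 0 is [[0, 0, 0], [0, 0, 0], [0, 0, 2]] with rank 1, so corank 2. A Groebner basis of the Jacobian ideal J(f) in C{x,y,z} is {3*x^2 + y^4 + y^3, x^3, x^2*y - x^2 - y^3/3, -2*x^2 + x*y^2 - 2*y^3/3, z}; counting standard monomials gives mu = 7. Corank 2; j^3 = x^3 is a perfect cube, so E-series; the 4-jet and mu = 7 give E_7.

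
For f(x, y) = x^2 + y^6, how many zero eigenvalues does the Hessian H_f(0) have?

1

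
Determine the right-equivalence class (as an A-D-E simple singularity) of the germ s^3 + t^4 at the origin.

E6

The Hessian of f at 0 is [[0, 0], [0, 0]] with rank 0, so corank 2. A Groebner basis of the Jacobian ideal J(f) in C{s,t} is {t^3, s^2}; counting standard monomials gives mu = 6. Corank 2; j^3 = s^3 is a perfect cube, so E-series; the 4-jet and mu = 6 give E_6.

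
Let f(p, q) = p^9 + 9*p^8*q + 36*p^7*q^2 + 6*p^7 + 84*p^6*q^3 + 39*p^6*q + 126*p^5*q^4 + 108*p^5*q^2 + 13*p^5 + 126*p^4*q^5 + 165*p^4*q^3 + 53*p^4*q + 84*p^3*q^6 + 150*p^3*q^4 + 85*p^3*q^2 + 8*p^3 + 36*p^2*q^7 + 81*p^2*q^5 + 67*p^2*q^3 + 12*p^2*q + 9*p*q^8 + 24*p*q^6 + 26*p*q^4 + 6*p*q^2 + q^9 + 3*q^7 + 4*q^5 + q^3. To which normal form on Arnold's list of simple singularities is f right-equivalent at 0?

The Hessian of f at 0 has rank 0. Corank 2; j^3 = (2*p + q)^3 is a perfect cube, so E-series; the 5-jet and mu = 8 give E_8.

E_{8}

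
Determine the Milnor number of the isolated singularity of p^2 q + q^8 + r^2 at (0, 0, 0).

9

The Hessian of f at 0 has rank 1. Corank 2; j^3 = p^2*q has shape L^2 M (L != M), so D-series; mu = 9 gives D_9.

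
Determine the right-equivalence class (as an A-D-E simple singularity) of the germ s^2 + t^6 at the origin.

A5

The Hessian of f at 0 has rank 1. Corank 1: A-series; mu = 5 gives A_5.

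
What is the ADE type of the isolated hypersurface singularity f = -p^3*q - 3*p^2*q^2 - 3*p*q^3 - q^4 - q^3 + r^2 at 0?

E_{7}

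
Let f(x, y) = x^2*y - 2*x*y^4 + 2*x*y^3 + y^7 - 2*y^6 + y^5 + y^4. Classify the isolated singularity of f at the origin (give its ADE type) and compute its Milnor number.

Type D_{5}, Milnor number mu = 5.

The Hessian of f at 0 is [[0, 0], [0, 0]] with rank 0, so corank 2. A Groebner basis of the Jacobian ideal J(f) in C{x,y} is {x*y^2, x*y + y^3, x^2 - 4*x*y}; counting standard monomials gives mu = 5. Corank 2; j^3 = x^2*y has shape L^2 M (L != M), so D-series; mu = 5 gives D_5.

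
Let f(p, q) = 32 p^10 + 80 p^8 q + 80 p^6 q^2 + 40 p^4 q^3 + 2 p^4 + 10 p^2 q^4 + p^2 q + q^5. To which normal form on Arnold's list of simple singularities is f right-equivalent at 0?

D_{6}

The Hessian of f at 0 has rank 0. Corank 2; j^3 = p^2*q has shape L^2 M (L != M), so D-series; mu = 6 gives D_6.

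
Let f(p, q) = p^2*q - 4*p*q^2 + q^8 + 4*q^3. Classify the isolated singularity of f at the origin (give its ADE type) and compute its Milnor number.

Type D_9, Milnor number mu = 9.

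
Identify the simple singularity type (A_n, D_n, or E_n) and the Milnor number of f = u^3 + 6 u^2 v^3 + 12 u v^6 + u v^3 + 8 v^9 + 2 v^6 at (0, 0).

The Hessian of f at 0 has rank 0. Corank 2; j^3 = u^3 is a perfect cube, so E-series; the 4-jet and mu = 7 give E_7.

Type E_7, Milnor number mu = 7.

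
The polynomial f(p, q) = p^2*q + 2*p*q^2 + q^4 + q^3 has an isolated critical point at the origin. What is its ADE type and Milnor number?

Type D_{5}, Milnor number mu = 5.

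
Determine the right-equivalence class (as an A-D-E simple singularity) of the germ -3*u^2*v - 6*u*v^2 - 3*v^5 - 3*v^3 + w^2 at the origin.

D_6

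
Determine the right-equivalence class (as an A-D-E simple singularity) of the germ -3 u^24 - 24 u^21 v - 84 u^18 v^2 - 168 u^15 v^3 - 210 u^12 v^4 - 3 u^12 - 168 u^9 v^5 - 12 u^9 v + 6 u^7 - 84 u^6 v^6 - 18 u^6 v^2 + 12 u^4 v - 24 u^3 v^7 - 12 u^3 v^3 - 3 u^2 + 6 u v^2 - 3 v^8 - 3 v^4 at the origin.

The Hessian of f at 0 is [[-6, 0], [0, 0]] with rank 1, so corank 1. A Groebner basis of the Jacobian ideal J(f) in C{u,v} is {u^4, u^3*v, -u + v^2}; counting standard monomials gives mu = 7. Corank 1: A-series; mu = 7 gives A_7.

A_{7}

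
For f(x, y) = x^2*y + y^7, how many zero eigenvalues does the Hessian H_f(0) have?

2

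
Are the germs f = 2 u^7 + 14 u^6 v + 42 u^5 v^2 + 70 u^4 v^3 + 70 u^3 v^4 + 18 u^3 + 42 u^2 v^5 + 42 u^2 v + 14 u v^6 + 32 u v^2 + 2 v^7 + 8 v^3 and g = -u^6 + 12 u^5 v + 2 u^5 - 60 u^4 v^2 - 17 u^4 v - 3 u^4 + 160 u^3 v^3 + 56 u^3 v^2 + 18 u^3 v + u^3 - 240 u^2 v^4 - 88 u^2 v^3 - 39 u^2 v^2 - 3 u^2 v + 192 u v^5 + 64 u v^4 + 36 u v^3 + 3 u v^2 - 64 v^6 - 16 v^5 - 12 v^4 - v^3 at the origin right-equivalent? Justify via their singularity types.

No.

The Hessian of f at 0 is [[0, 0], [0, 0]] with rank 0, so corank 2. A Groebner basis of the Jacobian ideal J(f) in C{u,v} is {-2187*u*v/7 + v^6 - 1458*v^2/7, u*v^2 + 2*v^3/3, u^2 + 5*u*v/3 + 2*v^2/3}; counting standard monomials gives mu = 8. Corank 2; j^3 = 2*(u + v)*(3*u + 2*v)^2 has shape L^2 M (L != M), so D-series; mu = 8 gives D_8. The Hessian of g at 0 is [[0, 0], [0, 0]] with rank 0, so corank 2. A Groebner basis of the Jacobian ideal J(g) in C{u,v} is {5*u^2/8 + u*v^3 - 5*u*v^2/4 - 5*u*v/4 + 5*v^3/4 + 5*v^2/8, u^2/2 - u*v^2 - u*v + v^4 + v^3 + v^2/2, u^3 + 3*u^2/4 - 9*u*v^2/2 - 3*u*v/2 + 7*v^3/2 + 3*v^2/4, u^2*v + u^2/4 - 5*u*v^2/2 - u*v/2 + 3*v^3/2 + v^2/4}; counting standard monomials gives mu = 8. Corank 2; j^3 = (u - v)^3 is a perfect cube, so E-series; the 5-jet and mu = 8 give E_8. f is D_8 but g is E_8, hence not right-equivalent.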